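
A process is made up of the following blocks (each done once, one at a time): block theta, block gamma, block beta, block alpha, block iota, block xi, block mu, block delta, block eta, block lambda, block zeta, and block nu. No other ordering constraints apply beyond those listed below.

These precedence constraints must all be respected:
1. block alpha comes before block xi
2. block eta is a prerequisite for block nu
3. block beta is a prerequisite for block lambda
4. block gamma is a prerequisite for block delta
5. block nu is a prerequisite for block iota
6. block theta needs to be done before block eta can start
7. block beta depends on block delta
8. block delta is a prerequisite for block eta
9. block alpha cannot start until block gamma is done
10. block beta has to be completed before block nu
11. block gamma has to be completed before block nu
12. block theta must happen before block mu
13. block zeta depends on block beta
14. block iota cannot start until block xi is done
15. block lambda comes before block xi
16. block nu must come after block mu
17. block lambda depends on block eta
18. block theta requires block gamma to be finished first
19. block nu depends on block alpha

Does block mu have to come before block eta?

No

Nothing in the constraints links block mu and block eta; they are unordered relative to each other.
There exist valid orderings with block eta before block mu, so block mu is not required to come first.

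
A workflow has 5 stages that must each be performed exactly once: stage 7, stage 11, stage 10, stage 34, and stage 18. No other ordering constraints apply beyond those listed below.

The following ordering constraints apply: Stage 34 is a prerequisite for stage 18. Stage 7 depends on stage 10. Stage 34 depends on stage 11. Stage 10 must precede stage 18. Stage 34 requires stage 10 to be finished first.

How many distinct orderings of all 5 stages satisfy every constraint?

2 stages have no prerequisites (stage 11, stage 10), so any of them could come first.
Enumerating by repeatedly choosing an available stage (one whose prerequisites are all placed) gives 7 distinct complete orderings.

7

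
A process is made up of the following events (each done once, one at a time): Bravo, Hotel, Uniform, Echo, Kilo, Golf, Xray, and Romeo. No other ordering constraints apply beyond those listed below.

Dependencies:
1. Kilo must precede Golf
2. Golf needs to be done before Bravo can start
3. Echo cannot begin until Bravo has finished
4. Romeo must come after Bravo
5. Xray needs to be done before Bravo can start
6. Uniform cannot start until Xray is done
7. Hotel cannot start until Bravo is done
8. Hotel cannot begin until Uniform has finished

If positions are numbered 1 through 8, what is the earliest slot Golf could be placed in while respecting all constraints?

2

The only event forced before Golf (directly or transitively) is Kilo.
So at minimum 1 event comes before Golf, putting Golf no earlier than position 2. That position is achievable by scheduling exactly that predecessor first.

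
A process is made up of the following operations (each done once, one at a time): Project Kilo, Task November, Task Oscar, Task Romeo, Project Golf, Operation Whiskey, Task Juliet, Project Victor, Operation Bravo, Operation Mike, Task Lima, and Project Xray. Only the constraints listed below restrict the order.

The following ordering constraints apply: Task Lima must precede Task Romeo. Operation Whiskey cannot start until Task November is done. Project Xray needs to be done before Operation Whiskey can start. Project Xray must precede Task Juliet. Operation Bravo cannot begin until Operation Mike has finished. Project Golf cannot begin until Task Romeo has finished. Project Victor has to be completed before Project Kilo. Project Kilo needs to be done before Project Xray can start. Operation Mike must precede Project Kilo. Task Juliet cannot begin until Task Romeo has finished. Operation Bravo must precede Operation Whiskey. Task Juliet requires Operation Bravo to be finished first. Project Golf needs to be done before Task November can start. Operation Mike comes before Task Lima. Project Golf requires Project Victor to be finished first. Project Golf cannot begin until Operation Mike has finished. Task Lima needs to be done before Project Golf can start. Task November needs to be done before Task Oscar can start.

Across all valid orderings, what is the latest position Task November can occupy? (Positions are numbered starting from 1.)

Every operation that must follow Task November has to come after it. Tracing all chains starting from Task November, those operations are: Task Oscar, Operation Whiskey — 2 in total.
So at least 2 operations follow Task November, putting Task November no later than position 10. That position is achievable by scheduling everything else first.

10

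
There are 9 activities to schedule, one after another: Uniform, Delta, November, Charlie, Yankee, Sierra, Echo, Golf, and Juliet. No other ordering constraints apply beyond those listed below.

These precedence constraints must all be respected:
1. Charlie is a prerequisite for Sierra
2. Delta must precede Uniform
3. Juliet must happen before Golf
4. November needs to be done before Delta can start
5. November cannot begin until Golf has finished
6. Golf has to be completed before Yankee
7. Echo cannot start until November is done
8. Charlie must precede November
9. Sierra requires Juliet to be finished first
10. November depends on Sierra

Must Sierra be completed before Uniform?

Yes

Chaining the stated constraints: Sierra → November → Delta → Uniform.
So Sierra must precede Uniform in any valid ordering.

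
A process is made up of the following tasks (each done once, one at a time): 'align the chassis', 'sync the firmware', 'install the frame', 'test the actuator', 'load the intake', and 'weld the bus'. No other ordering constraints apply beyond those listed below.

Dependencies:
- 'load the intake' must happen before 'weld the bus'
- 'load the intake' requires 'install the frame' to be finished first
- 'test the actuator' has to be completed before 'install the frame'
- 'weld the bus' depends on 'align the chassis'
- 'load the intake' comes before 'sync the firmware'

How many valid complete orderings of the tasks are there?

9

2 tasks have no prerequisites ('align the chassis', 'test the actuator'), so any of them could come first.
Systematically extending each partial ordering one task at a time and counting, there are 9 complete orderings.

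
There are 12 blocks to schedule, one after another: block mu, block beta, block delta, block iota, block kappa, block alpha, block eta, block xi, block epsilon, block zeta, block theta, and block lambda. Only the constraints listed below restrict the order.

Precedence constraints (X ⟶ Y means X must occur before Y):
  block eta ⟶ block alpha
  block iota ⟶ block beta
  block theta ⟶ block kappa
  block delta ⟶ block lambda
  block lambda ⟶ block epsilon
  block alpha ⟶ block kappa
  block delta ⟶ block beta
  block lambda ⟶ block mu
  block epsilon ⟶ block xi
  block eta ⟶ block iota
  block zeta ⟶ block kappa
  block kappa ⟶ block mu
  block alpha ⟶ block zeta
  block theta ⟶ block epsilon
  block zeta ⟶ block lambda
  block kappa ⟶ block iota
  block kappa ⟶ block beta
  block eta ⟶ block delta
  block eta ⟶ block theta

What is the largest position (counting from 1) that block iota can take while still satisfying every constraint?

11

The only block forced after block iota (directly or by a chain) is block beta.
With 1 mandatory successor out of 12 blocks total, the latest slot for block iota is 12−1 = 11, and it's reachable by doing all non-successors before block iota.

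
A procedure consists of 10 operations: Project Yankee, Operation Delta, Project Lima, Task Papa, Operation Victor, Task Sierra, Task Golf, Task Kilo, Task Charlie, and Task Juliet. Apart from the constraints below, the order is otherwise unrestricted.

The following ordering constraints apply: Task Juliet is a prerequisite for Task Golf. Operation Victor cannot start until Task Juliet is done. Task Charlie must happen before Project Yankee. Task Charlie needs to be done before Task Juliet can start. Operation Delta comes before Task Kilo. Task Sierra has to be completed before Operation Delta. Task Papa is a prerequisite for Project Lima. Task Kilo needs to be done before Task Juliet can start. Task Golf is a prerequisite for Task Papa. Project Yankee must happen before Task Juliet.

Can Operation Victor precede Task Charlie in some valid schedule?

The constraints give a chain Task Charlie → Task Juliet → Operation Victor, which forces Task Charlie before Operation Victor.
Hence Operation Victor can never be scheduled before Task Charlie.

No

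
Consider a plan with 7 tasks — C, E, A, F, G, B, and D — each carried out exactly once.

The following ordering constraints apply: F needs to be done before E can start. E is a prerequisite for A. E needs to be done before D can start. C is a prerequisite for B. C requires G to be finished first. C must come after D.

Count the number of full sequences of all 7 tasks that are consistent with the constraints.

The tasks with no prerequisites are F, G; any of them can be placed first.
Counting all ways to extend the partial order to a total order gives 18.

18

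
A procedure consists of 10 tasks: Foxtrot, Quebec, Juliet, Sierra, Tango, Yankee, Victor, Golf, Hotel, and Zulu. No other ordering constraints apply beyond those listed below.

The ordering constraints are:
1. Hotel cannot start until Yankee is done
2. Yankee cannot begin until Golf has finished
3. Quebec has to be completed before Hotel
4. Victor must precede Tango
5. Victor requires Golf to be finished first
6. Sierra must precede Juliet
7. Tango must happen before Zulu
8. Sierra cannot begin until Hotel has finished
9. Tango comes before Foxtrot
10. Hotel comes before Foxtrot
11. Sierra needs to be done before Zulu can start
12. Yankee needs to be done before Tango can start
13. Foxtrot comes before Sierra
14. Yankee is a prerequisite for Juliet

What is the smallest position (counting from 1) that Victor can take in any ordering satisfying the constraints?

2

Working backwards through the constraints from Victor, its only required predecessor is Golf.
With 1 mandatory predecessor, the earliest Victor can sit is position 1+1 = 2, and placing just that one first achieves it.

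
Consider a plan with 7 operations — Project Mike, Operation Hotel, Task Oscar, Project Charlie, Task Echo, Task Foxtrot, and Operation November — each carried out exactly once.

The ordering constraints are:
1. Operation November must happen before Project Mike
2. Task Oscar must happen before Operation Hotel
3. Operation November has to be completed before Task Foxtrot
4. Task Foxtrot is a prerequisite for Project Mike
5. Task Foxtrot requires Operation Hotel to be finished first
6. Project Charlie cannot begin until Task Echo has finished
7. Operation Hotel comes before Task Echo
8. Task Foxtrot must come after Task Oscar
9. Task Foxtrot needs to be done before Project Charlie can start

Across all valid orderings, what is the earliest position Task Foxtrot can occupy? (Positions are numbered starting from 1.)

Working backwards through the constraints from Task Foxtrot, its full set of required predecessors is Operation Hotel, Task Oscar, Operation November — 3 of them.
With 3 mandatory predecessors, the earliest Task Foxtrot can sit is position 3+1 = 4, and placing just those 3 first achieves it.

4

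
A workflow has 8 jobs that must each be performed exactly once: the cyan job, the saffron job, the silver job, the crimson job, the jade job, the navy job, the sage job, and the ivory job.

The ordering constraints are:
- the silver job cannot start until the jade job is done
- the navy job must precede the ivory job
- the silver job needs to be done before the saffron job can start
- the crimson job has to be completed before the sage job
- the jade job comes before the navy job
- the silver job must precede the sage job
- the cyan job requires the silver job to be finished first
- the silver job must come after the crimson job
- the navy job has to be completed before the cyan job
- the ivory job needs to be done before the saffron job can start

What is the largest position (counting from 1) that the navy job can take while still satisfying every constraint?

The jobs that are forced after the navy job, directly or by a chain of constraints, are the cyan job, the saffron job, the ivory job. That's 3 jobs.
With 3 mandatory successors out of 8 jobs total, the latest slot for the navy job is 8−3 = 5, and it's reachable by doing all non-successors before the navy job.

5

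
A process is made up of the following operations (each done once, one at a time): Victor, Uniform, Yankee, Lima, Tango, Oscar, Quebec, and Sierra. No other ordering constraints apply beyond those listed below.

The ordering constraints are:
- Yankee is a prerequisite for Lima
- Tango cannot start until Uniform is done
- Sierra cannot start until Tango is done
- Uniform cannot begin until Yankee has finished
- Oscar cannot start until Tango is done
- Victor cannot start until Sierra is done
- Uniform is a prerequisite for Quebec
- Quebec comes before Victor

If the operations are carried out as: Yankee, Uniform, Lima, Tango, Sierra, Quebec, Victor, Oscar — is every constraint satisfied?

Every stated constraint is respected: Tango sits at position 4, ahead of Oscar at position 8, and each of the other listed pairs likewise has the predecessor earlier in the sequence.

Yes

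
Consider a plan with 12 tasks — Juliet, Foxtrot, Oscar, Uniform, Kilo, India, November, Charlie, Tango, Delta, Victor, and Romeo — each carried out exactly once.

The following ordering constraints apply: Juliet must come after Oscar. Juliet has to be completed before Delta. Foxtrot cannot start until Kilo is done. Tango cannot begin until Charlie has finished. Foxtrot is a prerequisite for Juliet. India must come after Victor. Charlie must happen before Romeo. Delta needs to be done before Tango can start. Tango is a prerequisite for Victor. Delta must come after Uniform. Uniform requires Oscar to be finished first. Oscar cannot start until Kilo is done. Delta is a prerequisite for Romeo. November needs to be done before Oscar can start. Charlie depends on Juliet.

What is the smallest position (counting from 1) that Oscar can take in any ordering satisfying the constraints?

3

Every task that must precede Oscar has to come before it. Tracing all chains that end at Oscar, those tasks are: Kilo, November — 2 in total.
So at minimum 2 tasks come before Oscar, putting Oscar no earlier than position 3. That position is achievable by scheduling exactly those predecessors first.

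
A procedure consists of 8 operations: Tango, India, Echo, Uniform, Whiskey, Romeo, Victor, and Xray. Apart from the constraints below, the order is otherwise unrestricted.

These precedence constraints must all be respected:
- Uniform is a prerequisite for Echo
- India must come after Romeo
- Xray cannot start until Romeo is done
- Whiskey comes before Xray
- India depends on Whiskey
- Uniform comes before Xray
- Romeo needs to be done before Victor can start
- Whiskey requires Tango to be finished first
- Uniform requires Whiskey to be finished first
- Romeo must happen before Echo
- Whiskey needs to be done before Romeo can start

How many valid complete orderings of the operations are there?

64

Only Tango has no prerequisites, so it must go first.
Enumerating by repeatedly choosing an available operation (one whose prerequisites are all placed) gives 64 distinct complete orderings.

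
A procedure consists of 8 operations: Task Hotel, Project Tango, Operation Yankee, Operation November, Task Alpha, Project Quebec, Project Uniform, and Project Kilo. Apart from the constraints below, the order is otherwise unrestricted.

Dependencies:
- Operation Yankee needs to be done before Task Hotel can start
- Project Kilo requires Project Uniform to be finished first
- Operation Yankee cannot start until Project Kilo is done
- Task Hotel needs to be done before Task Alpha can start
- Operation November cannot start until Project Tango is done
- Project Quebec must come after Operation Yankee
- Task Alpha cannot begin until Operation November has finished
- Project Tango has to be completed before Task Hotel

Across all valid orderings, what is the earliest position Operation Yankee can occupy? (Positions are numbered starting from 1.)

The operations that are forced before Operation Yankee, directly or transitively, are Project Uniform, Project Kilo. That's 2 operations.
With 2 mandatory predecessors, the earliest Operation Yankee can sit is position 2+1 = 3, and placing just those 2 first achieves it.

3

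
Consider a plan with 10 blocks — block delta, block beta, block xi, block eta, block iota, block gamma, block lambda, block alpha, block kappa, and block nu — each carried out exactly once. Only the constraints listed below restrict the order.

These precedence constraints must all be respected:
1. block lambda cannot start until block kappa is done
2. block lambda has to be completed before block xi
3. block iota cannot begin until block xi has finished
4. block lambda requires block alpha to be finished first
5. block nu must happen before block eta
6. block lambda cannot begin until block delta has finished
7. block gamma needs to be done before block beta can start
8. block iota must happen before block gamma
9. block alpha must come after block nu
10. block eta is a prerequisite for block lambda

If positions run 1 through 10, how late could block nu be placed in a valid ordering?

3

Following every chain forward from block nu, the blocks that must come later are block beta, block xi, block eta, block iota, block gamma, block lambda, block alpha — 7 of them.
So at least 7 blocks follow block nu, putting block nu no later than position 3. That position is achievable by scheduling everything else first.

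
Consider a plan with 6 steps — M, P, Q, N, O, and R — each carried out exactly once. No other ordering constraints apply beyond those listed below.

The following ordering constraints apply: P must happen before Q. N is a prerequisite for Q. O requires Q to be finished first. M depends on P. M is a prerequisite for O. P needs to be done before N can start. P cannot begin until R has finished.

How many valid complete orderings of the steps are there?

R is the only step with nothing required before it, so every ordering starts there.
Counting all ways to extend the partial order to a total order gives 3.

3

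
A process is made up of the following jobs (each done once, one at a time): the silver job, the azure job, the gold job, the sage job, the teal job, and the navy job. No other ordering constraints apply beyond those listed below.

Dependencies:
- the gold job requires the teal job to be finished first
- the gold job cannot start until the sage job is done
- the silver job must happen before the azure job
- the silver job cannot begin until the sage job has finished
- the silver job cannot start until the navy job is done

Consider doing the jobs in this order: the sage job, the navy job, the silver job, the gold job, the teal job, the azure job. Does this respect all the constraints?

The sequence places the gold job ahead of the teal job.
Since the teal job is required before the gold job, the ordering is invalid.

No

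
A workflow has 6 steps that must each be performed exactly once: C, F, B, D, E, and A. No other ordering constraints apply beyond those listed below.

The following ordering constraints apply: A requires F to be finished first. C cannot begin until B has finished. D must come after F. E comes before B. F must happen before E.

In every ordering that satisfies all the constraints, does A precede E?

No

Nothing in the constraints links A and E; they are unordered relative to each other.
A valid ordering placing E before A exists, so the answer is no.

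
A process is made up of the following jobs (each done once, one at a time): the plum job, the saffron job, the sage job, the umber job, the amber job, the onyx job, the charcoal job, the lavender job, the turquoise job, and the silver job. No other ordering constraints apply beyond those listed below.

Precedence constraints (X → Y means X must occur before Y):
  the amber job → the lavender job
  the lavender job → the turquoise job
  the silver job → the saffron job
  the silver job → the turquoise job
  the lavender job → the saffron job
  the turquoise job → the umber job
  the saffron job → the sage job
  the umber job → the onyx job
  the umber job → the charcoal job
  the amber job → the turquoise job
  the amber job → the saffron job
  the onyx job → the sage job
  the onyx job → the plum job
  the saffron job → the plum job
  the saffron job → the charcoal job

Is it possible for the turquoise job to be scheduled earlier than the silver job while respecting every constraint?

No

There is a dependency chain the silver job → the turquoise job, so the turquoise job always comes after the silver job.
Hence the turquoise job can never be scheduled before the silver job.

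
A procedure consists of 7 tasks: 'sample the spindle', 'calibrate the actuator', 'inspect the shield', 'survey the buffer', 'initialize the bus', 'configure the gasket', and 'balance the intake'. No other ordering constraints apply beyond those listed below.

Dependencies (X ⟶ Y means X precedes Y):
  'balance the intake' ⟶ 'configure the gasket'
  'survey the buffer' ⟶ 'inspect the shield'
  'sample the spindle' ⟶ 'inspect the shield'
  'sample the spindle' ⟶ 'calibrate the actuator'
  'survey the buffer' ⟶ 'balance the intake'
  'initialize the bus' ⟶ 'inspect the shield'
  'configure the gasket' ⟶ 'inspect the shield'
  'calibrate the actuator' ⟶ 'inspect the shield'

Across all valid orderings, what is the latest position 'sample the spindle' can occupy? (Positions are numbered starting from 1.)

The tasks that are forced after 'sample the spindle', directly or by a chain of constraints, are 'calibrate the actuator', 'inspect the shield'. That's 2 tasks.
With 2 mandatory successors out of 7 tasks total, the latest slot for 'sample the spindle' is 7−2 = 5, and it's reachable by doing all non-successors before 'sample the spindle'.

5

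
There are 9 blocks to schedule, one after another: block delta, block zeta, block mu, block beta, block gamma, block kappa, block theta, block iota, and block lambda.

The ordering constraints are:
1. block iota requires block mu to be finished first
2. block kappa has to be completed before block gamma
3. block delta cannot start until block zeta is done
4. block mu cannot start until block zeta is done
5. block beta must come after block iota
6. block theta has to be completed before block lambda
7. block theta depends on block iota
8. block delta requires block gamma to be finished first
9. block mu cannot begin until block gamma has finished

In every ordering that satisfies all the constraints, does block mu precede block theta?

Yes

Chaining the stated constraints: block mu → block iota → block theta.
That forces block mu before block theta in every valid schedule.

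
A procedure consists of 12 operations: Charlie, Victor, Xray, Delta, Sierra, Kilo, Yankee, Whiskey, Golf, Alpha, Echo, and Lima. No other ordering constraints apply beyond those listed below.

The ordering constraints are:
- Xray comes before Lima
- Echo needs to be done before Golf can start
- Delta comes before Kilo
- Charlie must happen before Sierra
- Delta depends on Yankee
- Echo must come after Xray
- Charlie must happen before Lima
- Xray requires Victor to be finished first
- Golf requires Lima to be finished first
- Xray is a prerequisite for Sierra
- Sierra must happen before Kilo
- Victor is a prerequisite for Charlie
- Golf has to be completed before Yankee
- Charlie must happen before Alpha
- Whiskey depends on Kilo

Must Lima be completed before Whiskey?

Chaining the stated constraints: Lima → Golf → Yankee → Delta → Kilo → Whiskey.
That forces Lima before Whiskey in every valid schedule.

Yes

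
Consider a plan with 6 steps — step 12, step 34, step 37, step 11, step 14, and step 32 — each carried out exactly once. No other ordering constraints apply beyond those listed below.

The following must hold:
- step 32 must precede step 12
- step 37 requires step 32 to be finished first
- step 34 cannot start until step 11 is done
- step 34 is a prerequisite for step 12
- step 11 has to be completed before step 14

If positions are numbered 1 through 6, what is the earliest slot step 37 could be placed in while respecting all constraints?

The only step forced before step 37 (directly or transitively) is step 32.
So at minimum 1 step comes before step 37, putting step 37 no earlier than position 2. That position is achievable by scheduling exactly that predecessor first.

2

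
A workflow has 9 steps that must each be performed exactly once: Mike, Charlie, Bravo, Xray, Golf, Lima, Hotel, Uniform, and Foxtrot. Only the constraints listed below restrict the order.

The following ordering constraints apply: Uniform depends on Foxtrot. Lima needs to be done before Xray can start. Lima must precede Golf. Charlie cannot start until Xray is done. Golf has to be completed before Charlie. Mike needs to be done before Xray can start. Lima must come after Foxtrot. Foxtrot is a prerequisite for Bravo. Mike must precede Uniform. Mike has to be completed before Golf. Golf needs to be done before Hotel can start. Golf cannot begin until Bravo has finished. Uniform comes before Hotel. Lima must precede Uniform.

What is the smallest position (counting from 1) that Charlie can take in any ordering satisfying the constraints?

7

Every step that must precede Charlie has to come before it. Tracing all chains that end at Charlie, those steps are: Mike, Bravo, Xray, Golf, Lima, Foxtrot — 6 in total.
So at minimum 6 steps come before Charlie, putting Charlie no earlier than position 7. That position is achievable by scheduling exactly those predecessors first.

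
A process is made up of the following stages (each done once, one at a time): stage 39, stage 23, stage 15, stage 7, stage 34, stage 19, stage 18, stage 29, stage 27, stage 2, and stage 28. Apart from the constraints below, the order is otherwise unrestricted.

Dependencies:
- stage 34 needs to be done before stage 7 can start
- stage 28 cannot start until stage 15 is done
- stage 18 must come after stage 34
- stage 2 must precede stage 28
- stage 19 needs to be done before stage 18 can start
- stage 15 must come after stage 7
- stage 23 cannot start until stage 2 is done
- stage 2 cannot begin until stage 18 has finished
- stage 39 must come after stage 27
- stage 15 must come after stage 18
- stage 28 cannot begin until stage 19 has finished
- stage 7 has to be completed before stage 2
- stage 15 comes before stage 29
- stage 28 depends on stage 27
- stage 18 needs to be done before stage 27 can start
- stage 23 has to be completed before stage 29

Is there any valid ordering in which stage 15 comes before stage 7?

No

The constraints give a chain stage 7 → stage 15, which forces stage 7 before stage 15.
Hence stage 15 can never be scheduled before stage 7.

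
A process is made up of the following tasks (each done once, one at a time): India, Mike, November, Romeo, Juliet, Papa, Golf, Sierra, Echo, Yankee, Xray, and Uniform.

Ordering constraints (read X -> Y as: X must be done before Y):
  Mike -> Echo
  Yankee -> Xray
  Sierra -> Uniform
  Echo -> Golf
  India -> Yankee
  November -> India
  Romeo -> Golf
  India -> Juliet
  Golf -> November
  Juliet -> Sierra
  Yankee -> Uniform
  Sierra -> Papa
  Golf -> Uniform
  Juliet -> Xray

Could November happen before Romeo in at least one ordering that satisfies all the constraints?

No

The constraints give a chain Romeo → Golf → November, which forces Romeo before November.
Hence November can never be scheduled before Romeo.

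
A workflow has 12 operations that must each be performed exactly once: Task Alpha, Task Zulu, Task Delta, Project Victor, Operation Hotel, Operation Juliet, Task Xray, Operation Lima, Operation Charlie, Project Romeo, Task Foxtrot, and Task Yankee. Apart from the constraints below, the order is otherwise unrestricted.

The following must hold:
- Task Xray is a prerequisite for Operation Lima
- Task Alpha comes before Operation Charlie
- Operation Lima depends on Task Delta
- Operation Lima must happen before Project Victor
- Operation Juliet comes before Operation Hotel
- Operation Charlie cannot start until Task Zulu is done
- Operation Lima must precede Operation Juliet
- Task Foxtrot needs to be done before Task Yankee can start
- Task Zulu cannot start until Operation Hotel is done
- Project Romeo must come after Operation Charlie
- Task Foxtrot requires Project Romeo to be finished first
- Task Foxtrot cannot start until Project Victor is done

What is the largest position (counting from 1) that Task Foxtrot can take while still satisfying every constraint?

The only operation forced after Task Foxtrot (directly or by a chain) is Task Yankee.
With 1 mandatory successor out of 12 operations total, the latest slot for Task Foxtrot is 12−1 = 11, and it's reachable by doing all non-successors before Task Foxtrot.

11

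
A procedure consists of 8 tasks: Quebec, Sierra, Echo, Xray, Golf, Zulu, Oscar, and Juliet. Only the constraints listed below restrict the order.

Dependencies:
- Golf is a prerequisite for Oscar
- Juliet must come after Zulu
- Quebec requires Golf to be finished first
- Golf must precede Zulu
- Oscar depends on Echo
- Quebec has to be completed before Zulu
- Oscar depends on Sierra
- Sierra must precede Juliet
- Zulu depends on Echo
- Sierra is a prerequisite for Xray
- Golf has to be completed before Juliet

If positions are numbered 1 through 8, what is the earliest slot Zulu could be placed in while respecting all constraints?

4

Working backwards through the constraints from Zulu, its full set of required predecessors is Quebec, Echo, Golf — 3 of them.
So at minimum 3 tasks come before Zulu, putting Zulu no earlier than position 4. That position is achievable by scheduling exactly those predecessors first.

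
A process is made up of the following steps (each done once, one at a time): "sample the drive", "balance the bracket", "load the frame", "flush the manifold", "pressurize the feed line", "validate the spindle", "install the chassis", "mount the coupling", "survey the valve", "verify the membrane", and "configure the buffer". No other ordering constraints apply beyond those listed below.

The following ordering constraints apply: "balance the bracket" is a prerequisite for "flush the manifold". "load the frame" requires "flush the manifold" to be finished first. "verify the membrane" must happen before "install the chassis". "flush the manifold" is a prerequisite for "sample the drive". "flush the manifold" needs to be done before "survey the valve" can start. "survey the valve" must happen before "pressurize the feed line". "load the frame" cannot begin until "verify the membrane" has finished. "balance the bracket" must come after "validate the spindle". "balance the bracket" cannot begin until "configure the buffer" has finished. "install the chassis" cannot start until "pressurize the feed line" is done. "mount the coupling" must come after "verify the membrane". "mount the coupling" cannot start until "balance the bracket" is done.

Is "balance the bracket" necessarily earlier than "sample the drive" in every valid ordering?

Yes

There is a constraint chain "balance the bracket" → "flush the manifold" → "sample the drive".
So "balance the bracket" must precede "sample the drive" in any valid ordering.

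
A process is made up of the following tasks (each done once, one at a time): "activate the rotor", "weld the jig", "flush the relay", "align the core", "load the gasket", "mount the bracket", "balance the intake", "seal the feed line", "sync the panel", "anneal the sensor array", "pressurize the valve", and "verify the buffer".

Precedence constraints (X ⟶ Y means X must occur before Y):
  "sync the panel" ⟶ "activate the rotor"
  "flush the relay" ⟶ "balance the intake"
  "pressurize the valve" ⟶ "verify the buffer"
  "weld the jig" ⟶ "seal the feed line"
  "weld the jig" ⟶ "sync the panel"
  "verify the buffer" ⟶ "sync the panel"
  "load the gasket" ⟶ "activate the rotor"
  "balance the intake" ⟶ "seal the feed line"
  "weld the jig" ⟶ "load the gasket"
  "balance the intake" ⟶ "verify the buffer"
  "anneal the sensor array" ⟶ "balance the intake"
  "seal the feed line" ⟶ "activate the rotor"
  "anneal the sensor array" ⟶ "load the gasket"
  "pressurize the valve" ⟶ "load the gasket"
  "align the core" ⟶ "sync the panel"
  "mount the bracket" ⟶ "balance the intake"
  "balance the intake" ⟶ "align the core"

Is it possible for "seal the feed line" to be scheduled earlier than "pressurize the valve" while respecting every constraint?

Yes

The constraints leave "seal the feed line" and "pressurize the valve" unordered relative to each other; nothing requires "pressurize the valve" earlier.
So a valid ordering placing "seal the feed line" earlier than "pressurize the valve" exists.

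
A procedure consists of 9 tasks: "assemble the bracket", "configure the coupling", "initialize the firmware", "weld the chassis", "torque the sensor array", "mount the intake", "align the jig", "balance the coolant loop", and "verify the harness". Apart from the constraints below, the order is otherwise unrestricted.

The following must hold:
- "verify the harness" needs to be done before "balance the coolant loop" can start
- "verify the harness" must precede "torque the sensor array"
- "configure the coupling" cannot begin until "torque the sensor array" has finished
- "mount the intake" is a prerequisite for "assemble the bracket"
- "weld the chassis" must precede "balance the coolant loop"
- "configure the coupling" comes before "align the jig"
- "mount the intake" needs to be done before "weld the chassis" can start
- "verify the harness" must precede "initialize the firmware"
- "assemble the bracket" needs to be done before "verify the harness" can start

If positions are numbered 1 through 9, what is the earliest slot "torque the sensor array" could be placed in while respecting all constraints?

4

The tasks that are forced before "torque the sensor array", directly or transitively, are "assemble the bracket", "mount the intake", "verify the harness". That's 3 tasks.
So at minimum 3 tasks come before "torque the sensor array", putting "torque the sensor array" no earlier than position 4. That position is achievable by scheduling exactly those predecessors first.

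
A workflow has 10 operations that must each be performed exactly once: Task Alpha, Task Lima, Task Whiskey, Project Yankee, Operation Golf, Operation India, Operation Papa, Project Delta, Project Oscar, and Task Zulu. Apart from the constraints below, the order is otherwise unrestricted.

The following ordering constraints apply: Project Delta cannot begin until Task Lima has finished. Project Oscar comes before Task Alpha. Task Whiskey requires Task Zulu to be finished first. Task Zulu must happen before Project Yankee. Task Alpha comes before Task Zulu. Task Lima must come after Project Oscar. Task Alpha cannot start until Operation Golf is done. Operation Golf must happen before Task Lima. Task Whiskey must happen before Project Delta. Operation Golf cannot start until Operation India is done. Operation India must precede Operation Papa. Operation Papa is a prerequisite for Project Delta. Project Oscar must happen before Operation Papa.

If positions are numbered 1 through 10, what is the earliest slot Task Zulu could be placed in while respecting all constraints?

Every operation that must precede Task Zulu has to come before it. Tracing all chains that end at Task Zulu, those operations are: Task Alpha, Operation Golf, Operation India, Project Oscar — 4 in total.
With 4 mandatory predecessors, the earliest Task Zulu can sit is position 4+1 = 5, and placing just those 4 first achieves it.

5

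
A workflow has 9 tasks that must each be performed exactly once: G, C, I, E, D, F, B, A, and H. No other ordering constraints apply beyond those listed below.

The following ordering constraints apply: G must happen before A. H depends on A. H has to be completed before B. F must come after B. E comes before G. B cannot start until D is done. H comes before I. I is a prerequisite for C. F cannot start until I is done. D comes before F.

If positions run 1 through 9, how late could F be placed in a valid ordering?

F has no required successors, so nothing stops it from going last (position 9).

9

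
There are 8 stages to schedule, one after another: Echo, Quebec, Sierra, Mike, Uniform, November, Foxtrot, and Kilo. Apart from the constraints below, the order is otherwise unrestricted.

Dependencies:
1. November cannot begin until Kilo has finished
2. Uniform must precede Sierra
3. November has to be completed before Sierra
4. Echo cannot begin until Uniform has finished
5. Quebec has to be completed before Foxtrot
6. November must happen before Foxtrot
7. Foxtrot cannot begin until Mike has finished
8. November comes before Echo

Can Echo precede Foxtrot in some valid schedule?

Yes

The constraints leave Echo and Foxtrot unordered relative to each other; nothing requires Foxtrot earlier.
That means at least one valid schedule has Echo before Foxtrot.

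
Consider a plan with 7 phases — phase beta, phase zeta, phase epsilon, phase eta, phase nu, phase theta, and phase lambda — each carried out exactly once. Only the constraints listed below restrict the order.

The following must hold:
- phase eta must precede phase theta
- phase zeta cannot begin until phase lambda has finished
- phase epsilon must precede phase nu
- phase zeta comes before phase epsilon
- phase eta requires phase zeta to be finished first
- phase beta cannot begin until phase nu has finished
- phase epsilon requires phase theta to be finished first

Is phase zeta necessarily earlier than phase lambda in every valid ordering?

In fact the dependencies run the other way: phase lambda → phase zeta.
So phase zeta never precedes phase lambda.

No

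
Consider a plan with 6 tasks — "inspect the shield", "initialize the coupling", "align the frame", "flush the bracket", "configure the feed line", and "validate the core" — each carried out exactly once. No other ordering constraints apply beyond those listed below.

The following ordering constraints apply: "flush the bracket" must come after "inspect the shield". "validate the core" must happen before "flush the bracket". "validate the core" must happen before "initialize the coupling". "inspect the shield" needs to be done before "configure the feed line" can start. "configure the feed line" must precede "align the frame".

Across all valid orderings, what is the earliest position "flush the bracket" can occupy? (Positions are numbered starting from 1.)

3

Every task that must precede "flush the bracket" has to come before it. Tracing all chains that end at "flush the bracket", those tasks are: "inspect the shield", "validate the core" — 2 in total.
With 2 mandatory predecessors, the earliest "flush the bracket" can sit is position 2+1 = 3, and placing just those 2 first achieves it.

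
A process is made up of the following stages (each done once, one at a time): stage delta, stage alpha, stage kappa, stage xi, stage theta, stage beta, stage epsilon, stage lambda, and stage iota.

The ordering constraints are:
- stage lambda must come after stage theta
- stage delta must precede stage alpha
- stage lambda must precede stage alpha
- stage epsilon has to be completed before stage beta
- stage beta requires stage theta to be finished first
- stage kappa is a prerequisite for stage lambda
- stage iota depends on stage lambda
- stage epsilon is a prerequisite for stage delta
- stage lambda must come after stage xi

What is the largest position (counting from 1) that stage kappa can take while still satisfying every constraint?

Following every chain forward from stage kappa, the stages that must come later are stage alpha, stage lambda, stage iota — 3 of them.
So at least 3 stages follow stage kappa, putting stage kappa no later than position 6. That position is achievable by scheduling everything else first.

6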